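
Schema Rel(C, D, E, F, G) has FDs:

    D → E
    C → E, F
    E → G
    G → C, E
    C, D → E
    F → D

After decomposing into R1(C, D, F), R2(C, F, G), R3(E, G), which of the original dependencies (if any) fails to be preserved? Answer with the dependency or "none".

D → E: restricted closure across fragments reaches E.
C → E, F: restricted closure across fragments reaches E, F.
E → G lies within R3.
G → C, E: restricted closure across fragments reaches C, E.
C, D → E: restricted closure across fragments reaches E.
F → D lies within R1.
Every dependency is enforceable on the fragments, so the decomposition is dependency-preserving.

none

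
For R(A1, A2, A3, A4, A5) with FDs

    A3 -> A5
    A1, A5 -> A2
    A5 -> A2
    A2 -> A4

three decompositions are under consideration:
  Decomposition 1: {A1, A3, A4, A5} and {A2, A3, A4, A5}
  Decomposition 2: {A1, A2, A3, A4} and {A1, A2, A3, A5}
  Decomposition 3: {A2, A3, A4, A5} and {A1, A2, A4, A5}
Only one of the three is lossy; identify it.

Decomposition 3

Decomposition 1: common = {A3, A4, A5}, closure = {A2, A3, A4, A5} → lossless.
Decomposition 2: common = {A1, A2, A3}, closure = {A1, A2, A3, A4, A5} → lossless.
Decomposition 3: common = {A2, A4, A5}, closure = {A2, A4, A5} → lossy.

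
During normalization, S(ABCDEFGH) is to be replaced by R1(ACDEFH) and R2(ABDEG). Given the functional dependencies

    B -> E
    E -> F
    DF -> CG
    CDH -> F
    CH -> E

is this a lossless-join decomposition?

Common attributes: R1 ∩ R2 = {ADE}.
Closure of {ADE}: E → F applies, adding F; DF → CG applies, adding CG. So (ADE)⁺ = {ACDEFG}.
The closure contains neither all of R1 = {ACDEFH} nor all of R2 = {ABDEG}, so the common attributes are not a superkey of either fragment. The join is lossy.

No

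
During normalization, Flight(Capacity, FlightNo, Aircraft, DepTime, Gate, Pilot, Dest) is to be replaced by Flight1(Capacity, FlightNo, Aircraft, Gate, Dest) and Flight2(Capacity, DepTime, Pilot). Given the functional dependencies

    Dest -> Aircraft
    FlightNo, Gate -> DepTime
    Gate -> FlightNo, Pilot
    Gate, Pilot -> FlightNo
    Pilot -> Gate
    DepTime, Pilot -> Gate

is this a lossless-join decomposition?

No

Common attributes: Flight1 ∩ Flight2 = {Capacity}.
No dependency enlarges {Capacity}, so (Capacity)⁺ = {Capacity}.
The closure contains neither all of Flight1 = {Capacity, FlightNo, Aircraft, Gate, Dest} nor all of Flight2 = {Capacity, DepTime, Pilot}, so the common attributes are not a superkey of either fragment. The join is lossy.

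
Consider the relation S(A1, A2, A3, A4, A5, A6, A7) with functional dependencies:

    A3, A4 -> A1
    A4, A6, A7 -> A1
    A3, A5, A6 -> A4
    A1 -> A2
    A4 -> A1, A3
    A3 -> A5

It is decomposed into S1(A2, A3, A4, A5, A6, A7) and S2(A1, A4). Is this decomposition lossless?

Common attributes: S1 ∩ S2 = {A4}.
Closure of {A4}: A4 → A1, A3 applies, adding A1, A3; A3 → A5 applies, adding A5; A1 → A2 applies, adding A2. So (A4)⁺ = {A1, A2, A3, A4, A5}.
This closure contains every attribute of S2, so S1 ∩ S2 → S2. The join is lossless.

Yes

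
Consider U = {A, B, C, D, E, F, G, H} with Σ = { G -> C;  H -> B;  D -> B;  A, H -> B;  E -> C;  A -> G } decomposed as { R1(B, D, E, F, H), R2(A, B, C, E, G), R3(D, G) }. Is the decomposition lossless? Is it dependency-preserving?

Lossless test (chase): Rows 2 and 3 agree on G; apply G→C and equate their C entries. Rows 1 and 3 agree on D; apply D→B and equate their B entries. Rows 1 and 2 agree on E; apply E→C and equate their C entries. No row becomes fully distinguished — the join is lossy.
Dependency preservation: A, H → B is not contained in any single fragment, but the restricted closure of its left-hand side across the fragments still reaches the right-hand side; the remaining FDs each lie inside some fragment. All dependencies are preserved.

lossy but dependency-preserving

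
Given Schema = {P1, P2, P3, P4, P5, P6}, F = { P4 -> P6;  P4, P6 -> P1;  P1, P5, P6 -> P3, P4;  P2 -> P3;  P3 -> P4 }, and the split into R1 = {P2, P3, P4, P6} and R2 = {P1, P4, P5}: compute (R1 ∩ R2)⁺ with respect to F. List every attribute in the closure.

P1, P4, P6

R1 ∩ R2 = {P4}.
P4 → P6 applies, adding P6
P4, P6 → P1 applies, adding P1
Closure: {P1, P4, P6}.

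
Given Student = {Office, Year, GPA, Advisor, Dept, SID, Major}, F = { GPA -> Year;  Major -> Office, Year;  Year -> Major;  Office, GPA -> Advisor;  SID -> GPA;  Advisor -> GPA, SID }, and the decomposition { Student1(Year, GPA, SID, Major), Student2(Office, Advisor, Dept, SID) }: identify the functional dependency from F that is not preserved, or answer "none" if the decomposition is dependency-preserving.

Major -> Office, Year

Check Major → Office, Year: no single fragment contains all of {Office, Year, Major}, and the restricted closure of {Major} across the fragments never reaches {Office, Year}.
GPA → Year is preserved.
Year → Major is preserved.
Office, GPA → Advisor is preserved.
SID → GPA is preserved.
Advisor → GPA, SID is preserved.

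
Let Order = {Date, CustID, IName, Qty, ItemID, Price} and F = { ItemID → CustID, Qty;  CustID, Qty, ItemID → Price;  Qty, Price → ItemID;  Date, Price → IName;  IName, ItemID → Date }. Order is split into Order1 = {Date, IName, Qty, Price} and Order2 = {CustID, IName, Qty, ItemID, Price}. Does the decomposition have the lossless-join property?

Yes

Common attributes: Order1 ∩ Order2 = {IName, Qty, Price}.
Closure of {IName, Qty, Price}: Qty, Price → ItemID applies, adding ItemID; IName, ItemID → Date applies, adding Date; ItemID → CustID, Qty applies, adding CustID. So (IName, Qty, Price)⁺ = {Date, CustID, IName, Qty, ItemID, Price}.
This closure contains every attribute of Order1, so Order1 ∩ Order2 → Order1. The join is lossless.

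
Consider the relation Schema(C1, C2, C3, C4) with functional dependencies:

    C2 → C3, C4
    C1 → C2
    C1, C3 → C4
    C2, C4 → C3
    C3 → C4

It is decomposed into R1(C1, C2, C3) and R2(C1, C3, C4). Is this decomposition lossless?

Common attributes: R1 ∩ R2 = {C1, C3}.
Closure of {C1, C3}: C1 → C2 applies, adding C2; C1, C3 → C4 applies, adding C4. So (C1, C3)⁺ = {C1, C2, C3, C4}.
This closure contains every attribute of R1, so R1 ∩ R2 → R1. The join is lossless.

Yes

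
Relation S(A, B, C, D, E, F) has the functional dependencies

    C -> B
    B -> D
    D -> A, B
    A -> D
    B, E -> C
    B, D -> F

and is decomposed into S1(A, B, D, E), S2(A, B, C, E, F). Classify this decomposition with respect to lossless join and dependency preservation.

Lossless test: (A, B, E)⁺ = {A, B, C, D, E, F}, which contains all of one fragment — lossless.
Dependency preservation: B, D → F is not contained in any single fragment, but the restricted closure of its left-hand side across the fragments still reaches the right-hand side; the remaining FDs each lie inside some fragment. All dependencies are preserved.

lossless and dependency-preserving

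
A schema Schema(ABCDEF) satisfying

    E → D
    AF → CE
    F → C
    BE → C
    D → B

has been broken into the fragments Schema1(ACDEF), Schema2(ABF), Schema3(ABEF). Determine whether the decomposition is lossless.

Chase test. Columns are ABCDEF; row i has aⱼ where attribute j ∈ Schemai, else bᵢⱼ.
Initial tableau (one row per fragment):
  row 1: a1 b12 a3 a4 a5 a6
  row 2: a1 a2 b23 b24 b25 a6
  row 3: a1 a2 b33 b34 a5 a6
Rows 1 and 3 agree on E; apply E→D and equate their D entries.
Rows 1 and 2 agree on AF; apply AF→CE and equate their CE entries.
Rows 1 and 3 agree on AF; apply AF→CE and equate their CE entries.
Rows 1 and 3 agree on D; apply D→B and equate their B entries.
Rows 1 and 2 agree on E; apply E→D and equate their D entries.
Row 1 is now all distinguished symbols — the join is lossless.

Yes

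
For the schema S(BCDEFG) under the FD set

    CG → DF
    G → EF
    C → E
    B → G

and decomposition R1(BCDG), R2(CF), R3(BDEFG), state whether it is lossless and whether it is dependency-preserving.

Lossless test (chase): Rows 1 and 3 agree on G; apply G→EF and equate their EF entries. Rows 1 and 2 agree on C; apply C→E and equate their E entries. Row 1 is now all distinguished symbols — the join is lossless.
Dependency preservation: the restricted closure of {C} across the fragments never reaches {E}, so C → E cannot be enforced without a join — not preserved.

lossless but not dependency-preserving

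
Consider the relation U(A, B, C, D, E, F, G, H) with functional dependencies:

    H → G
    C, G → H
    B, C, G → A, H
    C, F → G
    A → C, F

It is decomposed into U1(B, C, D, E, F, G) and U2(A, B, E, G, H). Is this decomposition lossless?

Common attributes: U1 ∩ U2 = {B, E, G}.
No dependency enlarges {B, E, G}, so (B, E, G)⁺ = {B, E, G}.
The closure contains neither all of U1 = {B, C, D, E, F, G} nor all of U2 = {A, B, E, G, H}, so the common attributes are not a superkey of either fragment. The join is lossy.

No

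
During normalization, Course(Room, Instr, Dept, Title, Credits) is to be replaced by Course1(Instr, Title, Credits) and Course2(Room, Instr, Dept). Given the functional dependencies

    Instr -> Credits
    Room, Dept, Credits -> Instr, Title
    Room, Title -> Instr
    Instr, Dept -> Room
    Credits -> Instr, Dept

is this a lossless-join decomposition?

Yes

Common attributes: Course1 ∩ Course2 = {Instr}.
Closure of {Instr}: Instr → Credits applies, adding Credits; Credits → Instr, Dept applies, adding Dept; Instr, Dept → Room applies, adding Room; Room, Dept, Credits → Instr, Title applies, adding Title. So (Instr)⁺ = {Room, Instr, Dept, Title, Credits}.
This closure contains every attribute of Course1, so Course1 ∩ Course2 → Course1. The join is lossless.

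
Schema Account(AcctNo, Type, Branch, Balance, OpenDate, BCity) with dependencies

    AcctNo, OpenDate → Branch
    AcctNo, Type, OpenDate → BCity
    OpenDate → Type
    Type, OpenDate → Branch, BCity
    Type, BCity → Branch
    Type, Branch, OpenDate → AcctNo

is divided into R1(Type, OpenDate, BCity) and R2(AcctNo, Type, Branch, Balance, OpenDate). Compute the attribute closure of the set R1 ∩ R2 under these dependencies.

AcctNo, Type, Branch, OpenDate, BCity

R1 ∩ R2 = {Type, OpenDate}.
Type, OpenDate → Branch, BCity applies, adding Branch, BCity
Type, Branch, OpenDate → AcctNo applies, adding AcctNo
Closure: {AcctNo, Type, Branch, OpenDate, BCity}.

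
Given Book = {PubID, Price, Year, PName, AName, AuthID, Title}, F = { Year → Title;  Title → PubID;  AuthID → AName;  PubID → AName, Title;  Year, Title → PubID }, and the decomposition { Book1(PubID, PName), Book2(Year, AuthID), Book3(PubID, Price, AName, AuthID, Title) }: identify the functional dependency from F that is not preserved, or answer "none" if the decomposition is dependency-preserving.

Check Year → Title: no single fragment contains all of {Year, Title}, and the restricted closure of {Year} across the fragments never reaches {Title}.
Title → PubID is preserved.
AuthID → AName is preserved.
PubID → AName, Title is preserved.
Year, Title → PubID is preserved.

Year → Title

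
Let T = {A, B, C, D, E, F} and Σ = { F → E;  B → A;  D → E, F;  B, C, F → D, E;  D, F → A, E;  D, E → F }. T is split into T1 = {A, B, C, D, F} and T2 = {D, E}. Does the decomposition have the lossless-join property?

Common attributes: T1 ∩ T2 = {D}.
Closure of {D}: D → E, F applies, adding E, F; D, F → A, E applies, adding A. So (D)⁺ = {A, D, E, F}.
This closure contains every attribute of T2, so T1 ∩ T2 → T2. The join is lossless.

Yes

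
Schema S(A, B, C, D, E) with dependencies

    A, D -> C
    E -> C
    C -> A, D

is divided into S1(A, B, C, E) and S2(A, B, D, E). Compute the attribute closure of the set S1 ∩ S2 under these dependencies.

A, B, C, D, E

S1 ∩ S2 = {A, B, E}.
E → C applies, adding C
C → A, D applies, adding D
Closure: {A, B, C, D, E}.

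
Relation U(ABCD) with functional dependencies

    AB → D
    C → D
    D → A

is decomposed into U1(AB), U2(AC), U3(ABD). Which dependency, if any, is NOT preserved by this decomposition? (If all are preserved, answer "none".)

C → D

Check C → D: no single fragment contains all of {CD}, and the restricted closure of {C} across the fragments never reaches {D}.
AB → D is preserved.
D → A is preserved.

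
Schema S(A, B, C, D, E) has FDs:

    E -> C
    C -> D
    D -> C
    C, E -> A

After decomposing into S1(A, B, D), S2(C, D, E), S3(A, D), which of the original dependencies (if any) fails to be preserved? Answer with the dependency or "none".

C, E -> A

Check C, E → A: no single fragment contains all of {A, C, E}, and the restricted closure of {C, E} across the fragments never reaches {A}.
E → C is preserved.
C → D is preserved.
D → C is preserved.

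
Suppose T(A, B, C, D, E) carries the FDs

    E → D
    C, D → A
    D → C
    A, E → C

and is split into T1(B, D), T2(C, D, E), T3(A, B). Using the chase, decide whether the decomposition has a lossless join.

No

Chase test. Columns are A, B, C, D, E; row i has aⱼ where attribute j ∈ Ti, else bᵢⱼ.
Initial tableau (one row per fragment):
  row 1: b11 a2 b13 a4 b15
  row 2: b21 b22 a3 a4 a5
  row 3: a1 a2 b33 b34 b35
Rows 1 and 2 agree on D; apply D→C and equate their C entries.
Rows 1 and 2 agree on C, D; apply C, D→A and equate their A entries.
No row becomes fully distinguished — the join is lossy.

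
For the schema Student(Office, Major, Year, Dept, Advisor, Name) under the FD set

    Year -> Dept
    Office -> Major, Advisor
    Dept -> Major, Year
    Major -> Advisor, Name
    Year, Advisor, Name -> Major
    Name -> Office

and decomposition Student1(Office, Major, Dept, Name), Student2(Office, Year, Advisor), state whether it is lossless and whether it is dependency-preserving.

Lossless test: (Office)⁺ = {Office, Major, Advisor, Name}, which is a superkey of neither fragment — lossy.
Dependency preservation: the restricted closure of {Year} across the fragments never reaches {Dept}, so Year → Dept cannot be enforced without a join — not preserved.

lossy and not dependency-preserving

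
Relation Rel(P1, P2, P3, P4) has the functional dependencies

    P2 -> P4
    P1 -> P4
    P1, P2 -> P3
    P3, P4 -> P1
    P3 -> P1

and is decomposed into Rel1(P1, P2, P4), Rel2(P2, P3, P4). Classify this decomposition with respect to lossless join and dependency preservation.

Lossless test: (P2, P4)⁺ = {P2, P4}, which is a superkey of neither fragment — lossy.
Dependency preservation: the restricted closure of {P1, P2} across the fragments never reaches {P3}, so P1, P2 → P3 cannot be enforced without a join — not preserved.

lossy and not dependency-preserving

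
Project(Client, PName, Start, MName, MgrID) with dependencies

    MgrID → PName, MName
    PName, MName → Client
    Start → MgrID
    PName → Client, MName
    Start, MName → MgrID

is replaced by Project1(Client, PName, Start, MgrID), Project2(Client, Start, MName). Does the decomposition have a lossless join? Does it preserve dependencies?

lossless but not dependency-preserving

Lossless test: (Client, Start)⁺ = {Client, PName, Start, MName, MgrID}, which contains all of one fragment — lossless.
Dependency preservation: the restricted closure of {MgrID} across the fragments never reaches {PName, MName}, so MgrID → PName, MName cannot be enforced without a join — not preserved.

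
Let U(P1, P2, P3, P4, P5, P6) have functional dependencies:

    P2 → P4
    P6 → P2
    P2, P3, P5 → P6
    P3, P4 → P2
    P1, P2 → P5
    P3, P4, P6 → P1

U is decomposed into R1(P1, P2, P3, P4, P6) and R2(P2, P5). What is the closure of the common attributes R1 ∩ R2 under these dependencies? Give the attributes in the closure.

P2, P4

R1 ∩ R2 = {P2}.
P2 → P4 applies, adding P4
Closure: {P2, P4}.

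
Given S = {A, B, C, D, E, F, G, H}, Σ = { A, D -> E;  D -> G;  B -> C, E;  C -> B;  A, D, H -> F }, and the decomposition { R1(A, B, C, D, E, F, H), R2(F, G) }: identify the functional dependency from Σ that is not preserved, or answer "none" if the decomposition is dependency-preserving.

Check D → G: no single fragment contains all of {D, G}, and the restricted closure of {D} across the fragments never reaches {G}.
A, D → E is preserved.
B → C, E is preserved.
C → B is preserved.
A, D, H → F is preserved.

D -> G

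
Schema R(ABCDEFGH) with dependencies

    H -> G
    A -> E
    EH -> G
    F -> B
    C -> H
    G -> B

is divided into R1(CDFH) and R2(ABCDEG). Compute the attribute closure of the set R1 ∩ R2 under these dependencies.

BCDGH

R1 ∩ R2 = {CD}.
C → H applies, adding H
H → G applies, adding G
G → B applies, adding B
Closure: {BCDGH}.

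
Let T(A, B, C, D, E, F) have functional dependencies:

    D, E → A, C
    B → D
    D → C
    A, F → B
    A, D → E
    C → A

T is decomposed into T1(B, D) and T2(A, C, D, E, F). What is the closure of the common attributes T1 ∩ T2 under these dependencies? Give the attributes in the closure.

T1 ∩ T2 = {D}.
D → C applies, adding C
C → A applies, adding A
A, D → E applies, adding E
Closure: {A, C, D, E}.

A, C, D, E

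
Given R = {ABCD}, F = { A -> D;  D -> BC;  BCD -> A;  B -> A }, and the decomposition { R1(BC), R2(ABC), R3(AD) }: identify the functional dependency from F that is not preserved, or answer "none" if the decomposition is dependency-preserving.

none

A → D lies within R3.
D → BC: restricted closure across fragments reaches BC.
BCD → A: restricted closure across fragments reaches A.
B → A lies within R2.
Every dependency is enforceable on the fragments, so the decomposition is dependency-preserving.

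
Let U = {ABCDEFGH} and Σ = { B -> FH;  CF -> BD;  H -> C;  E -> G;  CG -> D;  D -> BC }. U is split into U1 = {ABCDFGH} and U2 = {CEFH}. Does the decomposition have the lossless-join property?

Common attributes: U1 ∩ U2 = {CFH}.
Closure of {CFH}: CF → BD applies, adding BD. So (CFH)⁺ = {BCDFH}.
The closure contains neither all of U1 = {ABCDFGH} nor all of U2 = {CEFH}, so the common attributes are not a superkey of either fragment. The join is lossy.

No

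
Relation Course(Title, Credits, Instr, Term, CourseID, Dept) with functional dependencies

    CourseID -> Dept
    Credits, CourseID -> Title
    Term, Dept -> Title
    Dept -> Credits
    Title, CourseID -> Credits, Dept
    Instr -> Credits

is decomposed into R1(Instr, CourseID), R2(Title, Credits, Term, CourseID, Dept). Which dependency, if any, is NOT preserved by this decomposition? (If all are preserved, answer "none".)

Instr -> Credits

Check Instr → Credits: no single fragment contains all of {Credits, Instr}, and the restricted closure of {Instr} across the fragments never reaches {Credits}.
CourseID → Dept is preserved.
Credits, CourseID → Title is preserved.
Term, Dept → Title is preserved.
Dept → Credits is preserved.
Title, CourseID → Credits, Dept is preserved.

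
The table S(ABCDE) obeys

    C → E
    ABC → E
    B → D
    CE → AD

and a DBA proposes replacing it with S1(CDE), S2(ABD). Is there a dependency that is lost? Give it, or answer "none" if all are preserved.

CE → AD

Check CE → AD: no single fragment contains all of {ACDE}, and the restricted closure of {CE} across the fragments never reaches {AD}.
C → E is preserved.
ABC → E is preserved.
B → D is preserved.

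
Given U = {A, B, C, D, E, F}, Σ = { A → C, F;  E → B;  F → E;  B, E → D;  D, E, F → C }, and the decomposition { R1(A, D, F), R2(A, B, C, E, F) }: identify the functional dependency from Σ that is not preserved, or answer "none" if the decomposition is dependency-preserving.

Check B, E → D: no single fragment contains all of {B, D, E}, and the restricted closure of {B, E} across the fragments never reaches {D}.
A → C, F is preserved.
E → B is preserved.
F → E is preserved.
D, E, F → C is preserved.

B, E → D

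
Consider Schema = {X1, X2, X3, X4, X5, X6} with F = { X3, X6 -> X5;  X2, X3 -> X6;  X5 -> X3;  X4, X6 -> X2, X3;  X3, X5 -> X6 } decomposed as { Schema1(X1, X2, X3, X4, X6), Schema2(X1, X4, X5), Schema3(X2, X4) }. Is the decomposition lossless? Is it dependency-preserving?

lossy and not dependency-preserving

Lossless test (chase): applying each FD to every pair of rows produces no changes in the tableau, so no row becomes fully distinguished — the join is lossy.
Dependency preservation: the restricted closure of {X3, X6} across the fragments never reaches {X5}, so X3, X6 → X5 cannot be enforced without a join — not preserved.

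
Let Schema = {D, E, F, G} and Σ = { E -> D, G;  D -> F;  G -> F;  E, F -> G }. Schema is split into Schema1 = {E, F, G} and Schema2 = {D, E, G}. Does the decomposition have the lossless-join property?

Common attributes: Schema1 ∩ Schema2 = {E, G}.
Closure of {E, G}: E → D, G applies, adding D; D → F applies, adding F. So (E, G)⁺ = {D, E, F, G}.
This closure contains every attribute of Schema1, so Schema1 ∩ Schema2 → Schema1. The join is lossless.

Yes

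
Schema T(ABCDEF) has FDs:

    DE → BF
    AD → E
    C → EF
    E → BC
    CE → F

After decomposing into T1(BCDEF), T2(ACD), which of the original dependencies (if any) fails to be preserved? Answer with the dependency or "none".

DE → BF lies within T1.
AD → E: restricted closure across fragments reaches E.
C → EF lies within T1.
E → BC lies within T1.
CE → F lies within T1.
Every dependency is enforceable on the fragments, so the decomposition is dependency-preserving.

none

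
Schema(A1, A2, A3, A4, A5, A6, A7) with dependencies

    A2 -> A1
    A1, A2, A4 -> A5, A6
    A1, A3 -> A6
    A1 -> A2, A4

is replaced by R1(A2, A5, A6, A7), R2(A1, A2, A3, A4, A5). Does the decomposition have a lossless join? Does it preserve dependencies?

Lossless test: (A2, A5)⁺ = {A1, A2, A4, A5, A6}, which is a superkey of neither fragment — lossy.
Dependency preservation: A1, A2, A4 → A5, A6; A1, A3 → A6 are not contained in any single fragment, but the restricted closure of each left-hand side across the fragments still reaches the right-hand side; the remaining FDs each lie inside some fragment. All dependencies are preserved.

lossy but dependency-preserving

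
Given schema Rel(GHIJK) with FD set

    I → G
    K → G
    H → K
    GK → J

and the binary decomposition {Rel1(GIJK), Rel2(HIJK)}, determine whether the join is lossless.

Yes

Common attributes: Rel1 ∩ Rel2 = {IJK}.
Closure of {IJK}: I → G applies, adding G. So (IJK)⁺ = {GIJK}.
This closure contains every attribute of Rel1, so Rel1 ∩ Rel2 → Rel1. The join is lossless.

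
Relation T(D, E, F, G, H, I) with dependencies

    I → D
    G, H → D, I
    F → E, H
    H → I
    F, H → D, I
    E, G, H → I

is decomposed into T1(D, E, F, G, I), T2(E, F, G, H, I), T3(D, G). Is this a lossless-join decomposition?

Yes

Chase test. Columns are D, E, F, G, H, I; row i has aⱼ where attribute j ∈ Ti, else bᵢⱼ.
Initial tableau (one row per fragment):
  row 1: a1 a2 a3 a4 b15 a6
  row 2: b21 a2 a3 a4 a5 a6
  row 3: a1 b32 b33 a4 b35 b36
Rows 1 and 2 agree on I; apply I→D and equate their D entries.
Rows 1 and 2 agree on F; apply F→E, H and equate their E, H entries.
Row 1 is now all distinguished symbols — the join is lossless.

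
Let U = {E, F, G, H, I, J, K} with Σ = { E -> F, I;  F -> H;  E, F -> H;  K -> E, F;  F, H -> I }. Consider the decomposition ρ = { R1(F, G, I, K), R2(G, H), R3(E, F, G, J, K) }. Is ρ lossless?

No

Chase test. Columns are E, F, G, H, I, J, K; row i has aⱼ where attribute j ∈ Ri, else bᵢⱼ.
Initial tableau (one row per fragment):
  row 1: b11 a2 a3 b14 a5 b16 a7
  row 2: b21 b22 a3 a4 b25 b26 b27
  row 3: a1 a2 a3 b34 b35 a6 a7
Rows 1 and 3 agree on F; apply F→H and equate their H entries.
Rows 1 and 3 agree on K; apply K→E, F and equate their E, F entries.
Rows 1 and 3 agree on F, H; apply F, H→I and equate their I entries.
No row becomes fully distinguished — the join is lossy.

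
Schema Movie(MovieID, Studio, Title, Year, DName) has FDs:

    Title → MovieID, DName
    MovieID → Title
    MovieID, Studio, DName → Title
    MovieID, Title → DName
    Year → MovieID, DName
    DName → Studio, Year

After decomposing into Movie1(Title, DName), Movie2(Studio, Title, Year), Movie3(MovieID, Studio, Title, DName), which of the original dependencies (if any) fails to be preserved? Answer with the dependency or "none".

Title → MovieID, DName lies within Movie3.
MovieID → Title lies within Movie3.
MovieID, Studio, DName → Title lies within Movie3.
MovieID, Title → DName lies within Movie3.
Year → MovieID, DName: restricted closure across fragments reaches MovieID, DName.
DName → Studio, Year: restricted closure across fragments reaches Studio, Year.
Every dependency is enforceable on the fragments, so the decomposition is dependency-preserving.

none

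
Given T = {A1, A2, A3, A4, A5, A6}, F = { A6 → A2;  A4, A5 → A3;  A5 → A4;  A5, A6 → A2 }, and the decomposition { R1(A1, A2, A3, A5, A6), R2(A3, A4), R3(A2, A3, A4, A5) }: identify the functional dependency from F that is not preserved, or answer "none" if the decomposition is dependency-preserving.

none

A6 → A2 lies within R1.
A4, A5 → A3 lies within R3.
A5 → A4 lies within R3.
A5, A6 → A2 lies within R1.
Every dependency is enforceable on the fragments, so the decomposition is dependency-preserving.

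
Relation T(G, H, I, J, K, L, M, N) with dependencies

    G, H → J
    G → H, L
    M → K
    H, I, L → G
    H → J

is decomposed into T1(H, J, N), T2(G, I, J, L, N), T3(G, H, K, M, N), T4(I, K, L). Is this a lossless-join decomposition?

No

Chase test. Columns are G, H, I, J, K, L, M, N; row i has aⱼ where attribute j ∈ Ti, else bᵢⱼ.
Initial tableau (one row per fragment):
  row 1: b11 a2 b13 a4 b15 b16 b17 a8
  row 2: a1 b22 a3 a4 b25 a6 b27 a8
  row 3: a1 a2 b33 b34 a5 b36 a7 a8
  row 4: b41 b42 a3 b44 a5 a6 b47 b48
Rows 2 and 3 agree on G; apply G→H, L and equate their H, L entries.
Rows 1 and 3 agree on H; apply H→J and equate their J entries.
No row becomes fully distinguished — the join is lossy.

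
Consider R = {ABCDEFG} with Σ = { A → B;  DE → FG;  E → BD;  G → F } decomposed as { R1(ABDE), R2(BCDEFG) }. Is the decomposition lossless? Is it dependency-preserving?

lossy but dependency-preserving

Lossless test: (BDE)⁺ = {BDEFG}, which is a superkey of neither fragment — lossy.
Dependency preservation: every FD's attributes lie within a single fragment, so each can be enforced locally — preserved.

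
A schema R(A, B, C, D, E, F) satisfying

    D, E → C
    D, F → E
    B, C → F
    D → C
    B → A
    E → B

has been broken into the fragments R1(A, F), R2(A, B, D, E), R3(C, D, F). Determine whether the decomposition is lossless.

No

Chase test. Columns are A, B, C, D, E, F; row i has aⱼ where attribute j ∈ Ri, else bᵢⱼ.
Initial tableau (one row per fragment):
  row 1: a1 b12 b13 b14 b15 a6
  row 2: a1 a2 b23 a4 a5 b26
  row 3: b31 b32 a3 a4 b35 a6
Rows 2 and 3 agree on D; apply D→C and equate their C entries.
No row becomes fully distinguished — the join is lossy.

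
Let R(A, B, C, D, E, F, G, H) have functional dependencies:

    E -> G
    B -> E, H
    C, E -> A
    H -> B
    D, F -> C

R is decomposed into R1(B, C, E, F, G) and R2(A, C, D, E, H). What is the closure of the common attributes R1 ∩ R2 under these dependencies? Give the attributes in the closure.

R1 ∩ R2 = {C, E}.
E → G applies, adding G
C, E → A applies, adding A
Closure: {A, C, E, G}.

A, C, E, G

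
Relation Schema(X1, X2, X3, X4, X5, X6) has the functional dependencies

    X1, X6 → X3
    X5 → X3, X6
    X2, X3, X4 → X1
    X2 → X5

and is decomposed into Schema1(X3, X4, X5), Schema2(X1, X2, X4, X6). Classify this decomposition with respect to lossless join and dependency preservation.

lossy and not dependency-preserving

Lossless test: (X4)⁺ = {X4}, which is a superkey of neither fragment — lossy.
Dependency preservation: the restricted closure of {X1, X6} across the fragments never reaches {X3}, so X1, X6 → X3 cannot be enforced without a join — not preserved.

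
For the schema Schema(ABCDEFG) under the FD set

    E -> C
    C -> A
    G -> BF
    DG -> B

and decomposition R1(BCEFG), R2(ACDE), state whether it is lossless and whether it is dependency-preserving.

Lossless test: (CE)⁺ = {ACE}, which is a superkey of neither fragment — lossy.
Dependency preservation: DG → B is not contained in any single fragment, but the restricted closure of its left-hand side across the fragments still reaches the right-hand side; the remaining FDs each lie inside some fragment. All dependencies are preserved.

lossy but dependency-preserving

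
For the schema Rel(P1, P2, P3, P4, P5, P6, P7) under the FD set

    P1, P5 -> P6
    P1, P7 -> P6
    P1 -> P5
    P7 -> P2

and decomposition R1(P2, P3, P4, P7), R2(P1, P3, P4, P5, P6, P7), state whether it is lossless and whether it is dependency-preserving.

lossless and dependency-preserving

Lossless test: (P3, P4, P7)⁺ = {P2, P3, P4, P7}, which contains all of one fragment — lossless.
Dependency preservation: every FD's attributes lie within a single fragment, so each can be enforced locally — preserved.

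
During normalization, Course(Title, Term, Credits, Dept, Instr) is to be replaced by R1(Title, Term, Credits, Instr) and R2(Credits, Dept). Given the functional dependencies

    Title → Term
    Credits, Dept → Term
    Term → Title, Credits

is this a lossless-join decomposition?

No

Common attributes: R1 ∩ R2 = {Credits}.
No dependency enlarges {Credits}, so (Credits)⁺ = {Credits}.
The closure contains neither all of R1 = {Title, Term, Credits, Instr} nor all of R2 = {Credits, Dept}, so the common attributes are not a superkey of either fragment. The join is lossy.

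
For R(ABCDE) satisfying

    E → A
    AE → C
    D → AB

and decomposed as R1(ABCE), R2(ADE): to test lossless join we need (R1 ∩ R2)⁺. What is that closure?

R1 ∩ R2 = {AE}.
AE → C applies, adding C
Closure: {ACE}.

ACE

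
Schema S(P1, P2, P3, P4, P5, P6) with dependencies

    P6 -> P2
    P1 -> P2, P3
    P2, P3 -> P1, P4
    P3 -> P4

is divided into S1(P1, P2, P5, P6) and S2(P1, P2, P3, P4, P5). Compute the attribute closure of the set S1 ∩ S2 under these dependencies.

P1, P2, P3, P4, P5

S1 ∩ S2 = {P1, P2, P5}.
P1 → P2, P3 applies, adding P3
P2, P3 → P1, P4 applies, adding P4
Closure: {P1, P2, P3, P4, P5}.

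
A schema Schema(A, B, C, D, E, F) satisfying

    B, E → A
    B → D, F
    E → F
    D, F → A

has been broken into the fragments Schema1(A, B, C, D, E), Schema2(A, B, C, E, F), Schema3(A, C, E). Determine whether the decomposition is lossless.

Yes

Chase test. Columns are A, B, C, D, E, F; row i has aⱼ where attribute j ∈ Schemai, else bᵢⱼ.
Initial tableau (one row per fragment):
  row 1: a1 a2 a3 a4 a5 b16
  row 2: a1 a2 a3 b24 a5 a6
  row 3: a1 b32 a3 b34 a5 b36
Rows 1 and 2 agree on B; apply B→D, F and equate their D, F entries.
Rows 1 and 3 agree on E; apply E→F and equate their F entries.
Row 1 is now all distinguished symbols — the join is lossless.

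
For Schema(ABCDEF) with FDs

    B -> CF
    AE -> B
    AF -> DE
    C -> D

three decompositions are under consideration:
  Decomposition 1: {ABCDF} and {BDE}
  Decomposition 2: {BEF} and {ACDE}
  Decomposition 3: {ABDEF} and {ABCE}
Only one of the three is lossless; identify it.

Decomposition 1: common = {BD}, closure = {BCDF} → lossy.
Decomposition 2: common = {E}, closure = {E} → lossy.
Decomposition 3: common = {ABE}, closure = {ABCDEF} → lossless.

Decomposition 3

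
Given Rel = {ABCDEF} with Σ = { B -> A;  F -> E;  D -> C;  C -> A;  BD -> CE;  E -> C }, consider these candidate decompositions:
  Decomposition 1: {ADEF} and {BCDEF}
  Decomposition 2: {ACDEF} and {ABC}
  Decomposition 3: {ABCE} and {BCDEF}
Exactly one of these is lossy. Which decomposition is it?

Decomposition 2

Decomposition 1: common = {DEF}, closure = {ACDEF} → lossless.
Decomposition 2: common = {AC}, closure = {AC} → lossy.
Decomposition 3: common = {BCE}, closure = {ABCE} → lossless.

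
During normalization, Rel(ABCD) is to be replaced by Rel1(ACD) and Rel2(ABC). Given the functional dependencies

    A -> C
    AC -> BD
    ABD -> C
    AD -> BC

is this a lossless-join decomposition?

Yes

Common attributes: Rel1 ∩ Rel2 = {AC}.
Closure of {AC}: AC → BD applies, adding BD. So (AC)⁺ = {ABCD}.
This closure contains every attribute of Rel1, so Rel1 ∩ Rel2 → Rel1. The join is lossless.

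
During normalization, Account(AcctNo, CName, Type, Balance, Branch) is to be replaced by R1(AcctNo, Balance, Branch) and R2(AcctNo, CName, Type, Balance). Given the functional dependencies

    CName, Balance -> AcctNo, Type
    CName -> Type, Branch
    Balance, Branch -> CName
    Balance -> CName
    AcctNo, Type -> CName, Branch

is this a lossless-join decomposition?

Yes

Common attributes: R1 ∩ R2 = {AcctNo, Balance}.
Closure of {AcctNo, Balance}: Balance → CName applies, adding CName; CName, Balance → AcctNo, Type applies, adding Type; CName → Type, Branch applies, adding Branch. So (AcctNo, Balance)⁺ = {AcctNo, CName, Type, Balance, Branch}.
This closure contains every attribute of R1, so R1 ∩ R2 → R1. The join is lossless.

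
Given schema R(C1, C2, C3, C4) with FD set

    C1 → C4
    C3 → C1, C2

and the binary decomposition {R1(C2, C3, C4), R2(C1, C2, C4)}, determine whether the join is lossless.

Common attributes: R1 ∩ R2 = {C2, C4}.
No dependency enlarges {C2, C4}, so (C2, C4)⁺ = {C2, C4}.
The closure contains neither all of R1 = {C2, C3, C4} nor all of R2 = {C1, C2, C4}, so the common attributes are not a superkey of either fragment. The join is lossy.

No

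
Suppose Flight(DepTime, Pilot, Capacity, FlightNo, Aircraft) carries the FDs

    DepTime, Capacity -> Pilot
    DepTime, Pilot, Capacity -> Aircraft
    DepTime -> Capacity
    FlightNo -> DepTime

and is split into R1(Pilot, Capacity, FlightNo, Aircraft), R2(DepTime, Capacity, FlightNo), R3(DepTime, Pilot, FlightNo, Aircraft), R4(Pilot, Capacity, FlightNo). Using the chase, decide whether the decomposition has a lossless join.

Chase test. Columns are DepTime, Pilot, Capacity, FlightNo, Aircraft; row i has aⱼ where attribute j ∈ Ri, else bᵢⱼ.
Initial tableau (one row per fragment):
  row 1: b11 a2 a3 a4 a5
  row 2: a1 b22 a3 a4 b25
  row 3: a1 a2 b33 a4 a5
  row 4: b41 a2 a3 a4 b45
Rows 2 and 3 agree on DepTime; apply DepTime→Capacity and equate their Capacity entries.
Rows 1 and 2 agree on FlightNo; apply FlightNo→DepTime and equate their DepTime entries.
Rows 1 and 4 agree on FlightNo; apply FlightNo→DepTime and equate their DepTime entries.
Rows 1 and 2 agree on DepTime, Capacity; apply DepTime, Capacity→Pilot and equate their Pilot entries.
Rows 1 and 2 agree on DepTime, Pilot, Capacity; apply DepTime, Pilot, Capacity→Aircraft and equate their Aircraft entries.
Rows 1 and 4 agree on DepTime, Pilot, Capacity; apply DepTime, Pilot, Capacity→Aircraft and equate their Aircraft entries.
Row 1 is now all distinguished symbols — the join is lossless.

Yes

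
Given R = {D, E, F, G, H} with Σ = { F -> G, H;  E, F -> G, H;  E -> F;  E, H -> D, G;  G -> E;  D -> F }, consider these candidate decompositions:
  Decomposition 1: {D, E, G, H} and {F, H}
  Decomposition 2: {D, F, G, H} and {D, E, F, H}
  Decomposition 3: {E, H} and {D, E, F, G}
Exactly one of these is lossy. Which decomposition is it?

Decomposition 1

Decomposition 1: common = {H}, closure = {H} → lossy.
Decomposition 2: common = {D, F, H}, closure = {D, E, F, G, H} → lossless.
Decomposition 3: common = {E}, closure = {D, E, F, G, H} → lossless.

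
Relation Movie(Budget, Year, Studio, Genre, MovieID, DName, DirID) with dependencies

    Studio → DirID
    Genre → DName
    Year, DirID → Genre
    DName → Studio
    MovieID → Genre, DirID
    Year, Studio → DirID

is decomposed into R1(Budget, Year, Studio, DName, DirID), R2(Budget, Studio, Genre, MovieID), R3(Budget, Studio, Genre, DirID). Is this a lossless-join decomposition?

No

Chase test. Columns are Budget, Year, Studio, Genre, MovieID, DName, DirID; row i has aⱼ where attribute j ∈ Ri, else bᵢⱼ.
Initial tableau (one row per fragment):
  row 1: a1 a2 a3 b14 b15 a6 a7
  row 2: a1 b22 a3 a4 a5 b26 b27
  row 3: a1 b32 a3 a4 b35 b36 a7
Rows 1 and 2 agree on Studio; apply Studio→DirID and equate their DirID entries.
Rows 2 and 3 agree on Genre; apply Genre→DName and equate their DName entries.
No row becomes fully distinguished — the join is lossy.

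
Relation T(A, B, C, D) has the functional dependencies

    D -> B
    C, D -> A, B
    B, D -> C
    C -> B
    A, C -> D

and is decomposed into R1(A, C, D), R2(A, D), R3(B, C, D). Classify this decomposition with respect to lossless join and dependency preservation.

lossless and dependency-preserving

Lossless test (chase): Rows 1 and 2 agree on D; apply D→B and equate their B entries. Rows 1 and 3 agree on D; apply D→B and equate their B entries. Rows 1 and 3 agree on C, D; apply C, D→A, B and equate their A, B entries. Rows 1 and 2 agree on B, D; apply B, D→C and equate their C entries. Row 1 is now all distinguished symbols — the join is lossless.
Dependency preservation: C, D → A, B is not contained in any single fragment, but the restricted closure of its left-hand side across the fragments still reaches the right-hand side; the remaining FDs each lie inside some fragment. All dependencies are preserved.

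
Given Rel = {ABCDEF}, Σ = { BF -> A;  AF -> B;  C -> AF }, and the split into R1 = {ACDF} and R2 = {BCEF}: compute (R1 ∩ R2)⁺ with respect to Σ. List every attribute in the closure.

R1 ∩ R2 = {CF}.
C → AF applies, adding A
AF → B applies, adding B
Closure: {ABCF}.

ABCF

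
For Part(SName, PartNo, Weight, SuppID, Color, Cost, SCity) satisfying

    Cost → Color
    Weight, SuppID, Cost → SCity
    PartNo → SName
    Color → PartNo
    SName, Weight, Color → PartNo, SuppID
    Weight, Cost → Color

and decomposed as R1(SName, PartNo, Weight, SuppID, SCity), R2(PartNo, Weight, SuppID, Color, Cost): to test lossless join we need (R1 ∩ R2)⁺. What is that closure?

R1 ∩ R2 = {PartNo, Weight, SuppID}.
PartNo → SName applies, adding SName
Closure: {SName, PartNo, Weight, SuppID}.

SName, PartNo, Weight, SuppID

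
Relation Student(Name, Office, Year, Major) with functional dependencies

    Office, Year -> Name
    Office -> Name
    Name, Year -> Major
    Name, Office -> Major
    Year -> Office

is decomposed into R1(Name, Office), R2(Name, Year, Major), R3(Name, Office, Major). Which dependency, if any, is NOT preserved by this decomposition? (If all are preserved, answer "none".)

Check Year → Office: no single fragment contains all of {Office, Year}, and the restricted closure of {Year} across the fragments never reaches {Office}.
Office, Year → Name is preserved.
Office → Name is preserved.
Name, Year → Major is preserved.
Name, Office → Major is preserved.

Year -> Office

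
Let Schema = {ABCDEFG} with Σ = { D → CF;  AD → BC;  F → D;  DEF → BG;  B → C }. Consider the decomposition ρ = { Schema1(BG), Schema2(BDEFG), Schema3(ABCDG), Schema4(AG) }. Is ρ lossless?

Chase test. Columns are ABCDEFG; row i has aⱼ where attribute j ∈ Schemai, else bᵢⱼ.
Initial tableau (one row per fragment):
  row 1: b11 a2 b13 b14 b15 b16 a7
  row 2: b21 a2 b23 a4 a5 a6 a7
  row 3: a1 a2 a3 a4 b35 b36 a7
  row 4: a1 b42 b43 b44 b45 b46 a7
Rows 2 and 3 agree on D; apply D→CF and equate their CF entries.
Rows 1 and 2 agree on B; apply B→C and equate their C entries.
No row becomes fully distinguished — the join is lossy.

No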